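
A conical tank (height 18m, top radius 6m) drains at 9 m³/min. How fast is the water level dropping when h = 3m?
9/π ≈ 2.865 m/min

r/h = 6/18, so r = (1/3)h
V = (1/3)πr²h = (1/3)π((1/3)h)²h = (1/27)πh³
dV/dh = (1/9)πh²
dh/dt = (dV/dt)/(dV/dh) = -9/((1/9)π·3²) = -9/π m/min
The level is dropping at 9/π ≈ 2.865 m/min.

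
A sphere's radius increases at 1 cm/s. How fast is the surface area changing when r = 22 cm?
176π cm²/s

S = 4πr²
dS/dt = dS/dr · dr/dt = 8πr · 1
At r = 22: dS/dt = 176π cm²/s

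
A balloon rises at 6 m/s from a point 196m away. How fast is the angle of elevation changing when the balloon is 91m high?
0.025184 rad/s

tan(θ) = y/196
sec²(θ) · dθ/dt = (1/196) · dy/dt
dθ/dt = cos²(θ)/196 · 6 = 196/(196² + 91²) · 6
dθ/dt = 0.025184 rad/s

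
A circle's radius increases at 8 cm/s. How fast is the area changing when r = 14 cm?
224π cm²/s

A = πr²
dA/dt = 2πr · dr/dt = 2π(14)(8) = 224π cm²/s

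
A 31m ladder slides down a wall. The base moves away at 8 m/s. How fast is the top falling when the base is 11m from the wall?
22√210/105 ≈ 3.036 m/s

x² + y² = 31²
2x·dx/dt + 2y·dy/dt = 0
dy/dt = -x/y · dx/dt = -11/(2√210) · 8 = -22√210/105 m/s
The top is descending at 22√210/105 ≈ 3.036 m/s.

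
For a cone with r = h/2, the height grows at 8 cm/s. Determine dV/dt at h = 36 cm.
2592π cm³/s

V = (1/3)π(h/2)²h = πh³/12
dV/dt = πh²/4 · 8
At h = 36: dV/dt = 2592π cm³/s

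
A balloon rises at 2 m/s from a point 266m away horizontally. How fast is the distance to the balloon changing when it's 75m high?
150√76381/76381 ≈ 0.5427 m/s

z² = 266² + y²
z = √(266² + 75²) = √76381
dz/dt = y/z · dy/dt = 75/√76381 · 2 = 150√76381/76381 ≈ 0.5427 m/s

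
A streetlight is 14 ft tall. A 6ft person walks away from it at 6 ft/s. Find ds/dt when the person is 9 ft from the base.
9/2 ft/s

By similar triangles: 14/(x+s) = 6/s
Solving: s = 6x/8
ds/dt = 6/8 · dx/dt = 3/4 · 6 = 9/2 ft/s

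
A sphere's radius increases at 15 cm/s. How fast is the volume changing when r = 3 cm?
540π cm³/s

V = (4/3)πr³
dV/dt = dV/dr · dr/dt = 4πr² · 15
At r = 3: dV/dt = 540π cm³/s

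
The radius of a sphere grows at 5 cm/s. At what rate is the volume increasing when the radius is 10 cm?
2000π cm³/s

V = (4/3)πr³
dV/dt = dV/dr · dr/dt = 4πr² · 5
At r = 10: dV/dt = 2000π cm³/s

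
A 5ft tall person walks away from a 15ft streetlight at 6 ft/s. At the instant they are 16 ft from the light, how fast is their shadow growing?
3 ft/s

By similar triangles: 15/(x+s) = 5/s
Solving: s = 5x/10
ds/dt = 5/10 · dx/dt = 1/2 · 6 = 3 ft/s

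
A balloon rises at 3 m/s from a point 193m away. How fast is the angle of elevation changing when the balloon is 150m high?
0.009691 rad/s

tan(θ) = y/193
sec²(θ) · dθ/dt = (1/193) · dy/dt
dθ/dt = cos²(θ)/193 · 3 = 193/(193² + 150²) · 3
dθ/dt = 0.009691 rad/s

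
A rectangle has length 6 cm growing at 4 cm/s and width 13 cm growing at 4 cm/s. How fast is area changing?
76 cm²/s

A = lw
dA/dt = w·dl/dt + l·dw/dt = 13·4 + 6·4 = 76 cm²/s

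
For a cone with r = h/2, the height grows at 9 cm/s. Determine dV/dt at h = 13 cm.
1521π/4 cm³/s

V = (1/3)π(h/2)²h = πh³/12
dV/dt = πh²/4 · 9
At h = 13: dV/dt = 1521π/4 cm³/s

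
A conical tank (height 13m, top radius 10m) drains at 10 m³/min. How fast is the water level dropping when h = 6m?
169/(360π) ≈ 0.1494 m/min

r/h = 10/13, so r = (10/13)h
V = (1/3)πr²h = (1/3)π((10/13)h)²h = (100/507)πh³
dV/dh = (100/169)πh²
dh/dt = (dV/dt)/(dV/dh) = -10/((100/169)π·6²) = -169/(360π) m/min
The level is dropping at 169/(360π) ≈ 0.1494 m/min.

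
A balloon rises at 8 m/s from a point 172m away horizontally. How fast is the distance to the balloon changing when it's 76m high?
76√2210/1105 ≈ 3.233 m/s

z² = 172² + y²
z = √(172² + 76²) = 4√2210
dz/dt = y/z · dy/dt = 76/(4√2210) · 8 = 76√2210/1105 ≈ 3.233 m/s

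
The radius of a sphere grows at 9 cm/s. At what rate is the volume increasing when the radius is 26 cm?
24336π cm³/s

V = (4/3)πr³
dV/dt = dV/dr · dr/dt = 4πr² · 9
At r = 26: dV/dt = 24336π cm³/s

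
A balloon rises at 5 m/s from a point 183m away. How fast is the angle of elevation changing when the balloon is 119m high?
0.019203 rad/s

tan(θ) = y/183
sec²(θ) · dθ/dt = (1/183) · dy/dt
dθ/dt = cos²(θ)/183 · 5 = 183/(183² + 119²) · 5
dθ/dt = 0.019203 rad/s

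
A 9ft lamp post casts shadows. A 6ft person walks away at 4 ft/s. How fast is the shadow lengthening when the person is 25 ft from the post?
8 ft/s

By similar triangles: 9/(x+s) = 6/s
Solving: s = 6x/3
ds/dt = 6/3 · dx/dt = 2 · 4 = 8 ft/s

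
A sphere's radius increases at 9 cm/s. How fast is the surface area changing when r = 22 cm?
1584π cm²/s

S = 4πr²
dS/dt = dS/dr · dr/dt = 8πr · 9
At r = 22: dS/dt = 1584π cm²/s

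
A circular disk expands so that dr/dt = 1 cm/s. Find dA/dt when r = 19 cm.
38π cm²/s

A = πr²
dA/dt = 2πr · dr/dt = 2π(19)(1) = 38π cm²/s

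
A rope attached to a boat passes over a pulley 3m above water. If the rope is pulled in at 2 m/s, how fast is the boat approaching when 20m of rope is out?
40√391/391 ≈ 2.023 m/s

rope² = x² + 3²
x = √(20² - 3²) = √391
dx/dt = (rope/x) · d(rope)/dt = (20/√391) · (-2) = -40√391/391 m/s
The boat approaches at 40√391/391 ≈ 2.023 m/s.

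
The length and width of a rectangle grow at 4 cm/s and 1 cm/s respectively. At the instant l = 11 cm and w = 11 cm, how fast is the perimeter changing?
10 cm/s

P = 2(l + w)
dP/dt = 2(dl/dt + dw/dt) = 2(4 + 1) = 10 cm/s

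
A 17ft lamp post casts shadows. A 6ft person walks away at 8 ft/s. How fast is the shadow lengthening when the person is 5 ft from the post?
48/11 ft/s

By similar triangles: 17/(x+s) = 6/s
Solving: s = 6x/11
ds/dt = 6/11 · dx/dt = 6/11 · 8 = 48/11 ft/s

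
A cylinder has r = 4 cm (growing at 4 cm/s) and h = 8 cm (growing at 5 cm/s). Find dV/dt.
336π cm³/s

V = πr²h
dV/dt = 2πrh·dr/dt + πr²·dh/dt
= 2π(4)(8)(4) + π(4)²(5)
= 336π cm³/s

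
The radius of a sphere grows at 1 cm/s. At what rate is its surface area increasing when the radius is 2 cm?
16π cm²/s

S = 4πr²
dS/dt = dS/dr · dr/dt = 8πr · 1
At r = 2: dS/dt = 16π cm²/s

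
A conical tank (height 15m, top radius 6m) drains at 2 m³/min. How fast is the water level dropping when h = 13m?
25/(338π) ≈ 0.02354 m/min

r/h = 6/15, so r = (2/5)h
V = (1/3)πr²h = (1/3)π((2/5)h)²h = (4/75)πh³
dV/dh = (4/25)πh²
dh/dt = (dV/dt)/(dV/dh) = -2/((4/25)π·13²) = -25/(338π) m/min
The level is dropping at 25/(338π) ≈ 0.02354 m/min.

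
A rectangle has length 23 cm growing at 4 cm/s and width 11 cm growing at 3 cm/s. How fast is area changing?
113 cm²/s

A = lw
dA/dt = w·dl/dt + l·dw/dt = 11·4 + 23·3 = 113 cm²/s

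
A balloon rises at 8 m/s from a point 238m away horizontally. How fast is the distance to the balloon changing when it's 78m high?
156√15682/7841 ≈ 2.491 m/s

z² = 238² + y²
z = √(238² + 78²) = 2√15682
dz/dt = y/z · dy/dt = 78/(2√15682) · 8 = 156√15682/7841 ≈ 2.491 m/s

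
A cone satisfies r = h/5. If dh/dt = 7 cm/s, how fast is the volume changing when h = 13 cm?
1183π/25 cm³/s

V = (1/3)π(h/5)²h = πh³/75
dV/dt = πh²/25 · 7
At h = 13: dV/dt = 1183π/25 cm³/s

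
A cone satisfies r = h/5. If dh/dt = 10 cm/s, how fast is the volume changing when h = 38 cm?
2888π/5 cm³/s

V = (1/3)π(h/5)²h = πh³/75
dV/dt = πh²/25 · 10
At h = 38: dV/dt = 2888π/5 cm³/s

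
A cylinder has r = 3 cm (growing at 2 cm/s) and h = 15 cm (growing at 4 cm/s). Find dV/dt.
216π cm³/s

V = πr²h
dV/dt = 2πrh·dr/dt + πr²·dh/dt
= 2π(3)(15)(2) + π(3)²(4)
= 216π cm³/s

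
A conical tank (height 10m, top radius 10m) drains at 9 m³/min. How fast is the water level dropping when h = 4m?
9/(16π) ≈ 0.179 m/min

r/h = 10/10, so r = h
V = (1/3)πr²h = (1/3)π(h)²h = (1/3)πh³
dV/dh = πh²
dh/dt = (dV/dt)/(dV/dh) = -9/(π·4²) = -9/(16π) m/min
The level is dropping at 9/(16π) ≈ 0.179 m/min.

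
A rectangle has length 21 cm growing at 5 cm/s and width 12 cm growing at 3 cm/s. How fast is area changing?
123 cm²/s

A = lw
dA/dt = w·dl/dt + l·dw/dt = 12·5 + 21·3 = 123 cm²/s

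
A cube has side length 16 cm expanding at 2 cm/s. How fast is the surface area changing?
384 cm²/s

A = 6s²
dA/dt = 12s · ds/dt = 12·16·2 = 384 cm²/s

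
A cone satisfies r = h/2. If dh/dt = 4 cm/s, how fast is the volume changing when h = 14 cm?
196π cm³/s

V = (1/3)π(h/2)²h = πh³/12
dV/dt = πh²/4 · 4
At h = 14: dV/dt = 196π cm³/s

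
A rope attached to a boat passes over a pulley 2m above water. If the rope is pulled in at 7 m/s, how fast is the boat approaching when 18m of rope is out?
63√5/20 ≈ 7.044 m/s

rope² = x² + 2²
x = √(18² - 2²) = 8√5
dx/dt = (rope/x) · d(rope)/dt = (18/(8√5)) · (-7) = -63√5/20 m/s
The boat approaches at 63√5/20 ≈ 7.044 m/s.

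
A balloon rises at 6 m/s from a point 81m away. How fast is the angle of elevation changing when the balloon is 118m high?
0.023725 rad/s

tan(θ) = y/81
sec²(θ) · dθ/dt = (1/81) · dy/dt
dθ/dt = cos²(θ)/81 · 6 = 81/(81² + 118²) · 6
dθ/dt = 0.023725 rad/s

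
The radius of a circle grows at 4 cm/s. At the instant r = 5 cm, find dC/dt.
8π cm/s

C = 2πr
dC/dt = 2π · dr/dt = 2π · 4 = 8π cm/s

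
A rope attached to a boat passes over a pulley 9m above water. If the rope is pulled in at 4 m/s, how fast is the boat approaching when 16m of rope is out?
64√7/35 ≈ 4.838 m/s

rope² = x² + 9²
x = √(16² - 9²) = 5√7
dx/dt = (rope/x) · d(rope)/dt = (16/(5√7)) · (-4) = -64√7/35 m/s
The boat approaches at 64√7/35 ≈ 4.838 m/s.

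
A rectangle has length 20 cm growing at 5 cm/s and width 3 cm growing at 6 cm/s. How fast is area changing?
135 cm²/s

A = lw
dA/dt = w·dl/dt + l·dw/dt = 3·5 + 20·6 = 135 cm²/s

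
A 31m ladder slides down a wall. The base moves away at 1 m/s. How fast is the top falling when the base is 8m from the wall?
8√897/897 ≈ 0.2671 m/s

x² + y² = 31²
2x·dx/dt + 2y·dy/dt = 0
dy/dt = -x/y · dx/dt = -8/√897 · 1 = -8√897/897 m/s
The top is descending at 8√897/897 ≈ 0.2671 m/s.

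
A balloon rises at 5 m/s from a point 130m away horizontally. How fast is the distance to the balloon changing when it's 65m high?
√5 ≈ 2.236 m/s

z² = 130² + y²
z = √(130² + 65²) = 65√5
dz/dt = y/z · dy/dt = 65/(65√5) · 5 = √5 ≈ 2.236 m/s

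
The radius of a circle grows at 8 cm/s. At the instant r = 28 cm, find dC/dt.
16π cm/s

C = 2πr
dC/dt = 2π · dr/dt = 2π · 8 = 16π cm/s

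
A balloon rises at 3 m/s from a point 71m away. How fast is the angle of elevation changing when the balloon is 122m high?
0.01069 rad/s

tan(θ) = y/71
sec²(θ) · dθ/dt = (1/71) · dy/dt
dθ/dt = cos²(θ)/71 · 3 = 71/(71² + 122²) · 3
dθ/dt = 0.01069 rad/s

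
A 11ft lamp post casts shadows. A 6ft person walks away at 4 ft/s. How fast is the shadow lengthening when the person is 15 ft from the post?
24/5 ft/s

By similar triangles: 11/(x+s) = 6/s
Solving: s = 6x/5
ds/dt = 6/5 · dx/dt = 6/5 · 4 = 24/5 ft/s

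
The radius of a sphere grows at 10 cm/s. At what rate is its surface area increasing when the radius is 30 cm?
2400π cm²/s

S = 4πr²
dS/dt = dS/dr · dr/dt = 8πr · 10
At r = 30: dS/dt = 2400π cm²/s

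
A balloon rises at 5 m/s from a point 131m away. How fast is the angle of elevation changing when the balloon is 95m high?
0.025013 rad/s

tan(θ) = y/131
sec²(θ) · dθ/dt = (1/131) · dy/dt
dθ/dt = cos²(θ)/131 · 5 = 131/(131² + 95²) · 5
dθ/dt = 0.025013 rad/s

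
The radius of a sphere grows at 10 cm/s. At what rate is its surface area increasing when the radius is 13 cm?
1040π cm²/s

S = 4πr²
dS/dt = dS/dr · dr/dt = 8πr · 10
At r = 13: dS/dt = 1040π cm²/s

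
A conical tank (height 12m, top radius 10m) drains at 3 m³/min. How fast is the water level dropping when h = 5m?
108/(625π) ≈ 0.055 m/min

r/h = 10/12, so r = (5/6)h
V = (1/3)πr²h = (1/3)π((5/6)h)²h = (25/108)πh³
dV/dh = (25/36)πh²
dh/dt = (dV/dt)/(dV/dh) = -3/((25/36)π·5²) = -108/(625π) m/min
The level is dropping at 108/(625π) ≈ 0.055 m/min.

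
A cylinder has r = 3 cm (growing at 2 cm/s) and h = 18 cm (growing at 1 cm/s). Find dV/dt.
225π cm³/s

V = πr²h
dV/dt = 2πrh·dr/dt + πr²·dh/dt
= 2π(3)(18)(2) + π(3)²(1)
= 225π cm³/s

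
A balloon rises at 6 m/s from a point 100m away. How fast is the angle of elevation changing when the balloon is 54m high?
0.046454 rad/s

tan(θ) = y/100
sec²(θ) · dθ/dt = (1/100) · dy/dt
dθ/dt = cos²(θ)/100 · 6 = 100/(100² + 54²) · 6
dθ/dt = 0.046454 rad/s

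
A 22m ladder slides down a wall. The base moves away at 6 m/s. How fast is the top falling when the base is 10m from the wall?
5√6/4 ≈ 3.062 m/s

x² + y² = 22²
2x·dx/dt + 2y·dy/dt = 0
dy/dt = -x/y · dx/dt = -10/(8√6) · 6 = -5√6/4 m/s
The top is descending at 5√6/4 ≈ 3.062 m/s.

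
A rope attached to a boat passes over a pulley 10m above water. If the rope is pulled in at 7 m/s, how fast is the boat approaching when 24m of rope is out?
12√119/17 ≈ 7.7 m/s

rope² = x² + 10²
x = √(24² - 10²) = 2√119
dx/dt = (rope/x) · d(rope)/dt = (24/(2√119)) · (-7) = -12√119/17 m/s
The boat approaches at 12√119/17 ≈ 7.7 m/s.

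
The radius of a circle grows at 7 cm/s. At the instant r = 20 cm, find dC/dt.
14π cm/s

C = 2πr
dC/dt = 2π · dr/dt = 2π · 7 = 14π cm/s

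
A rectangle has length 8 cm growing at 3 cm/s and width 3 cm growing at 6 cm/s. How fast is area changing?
57 cm²/s

A = lw
dA/dt = w·dl/dt + l·dw/dt = 3·3 + 8·6 = 57 cm²/s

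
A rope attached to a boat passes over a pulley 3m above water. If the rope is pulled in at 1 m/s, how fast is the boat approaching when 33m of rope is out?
11√30/60 ≈ 1.004 m/s

rope² = x² + 3²
x = √(33² - 3²) = 6√30
dx/dt = (rope/x) · d(rope)/dt = (33/(6√30)) · (-1) = -11√30/60 m/s
The boat approaches at 11√30/60 ≈ 1.004 m/s.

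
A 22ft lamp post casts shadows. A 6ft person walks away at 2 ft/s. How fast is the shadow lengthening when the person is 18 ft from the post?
3/4 ft/s

By similar triangles: 22/(x+s) = 6/s
Solving: s = 6x/16
ds/dt = 6/16 · dx/dt = 3/8 · 2 = 3/4 ft/s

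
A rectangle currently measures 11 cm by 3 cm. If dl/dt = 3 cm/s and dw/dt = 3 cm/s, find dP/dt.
12 cm/s

P = 2(l + w)
dP/dt = 2(dl/dt + dw/dt) = 2(3 + 3) = 12 cm/s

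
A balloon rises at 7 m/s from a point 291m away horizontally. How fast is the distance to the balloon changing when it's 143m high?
1001√105130/105130 ≈ 3.087 m/s

z² = 291² + y²
z = √(291² + 143²) = √105130
dz/dt = y/z · dy/dt = 143/√105130 · 7 = 1001√105130/105130 ≈ 3.087 m/s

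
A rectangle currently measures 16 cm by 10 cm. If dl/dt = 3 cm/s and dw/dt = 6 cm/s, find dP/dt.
18 cm/s

P = 2(l + w)
dP/dt = 2(dl/dt + dw/dt) = 2(3 + 6) = 18 cm/s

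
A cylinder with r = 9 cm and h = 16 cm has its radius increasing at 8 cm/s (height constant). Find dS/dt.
544π cm²/s

S = 2πrh + 2πr² (lateral + bases)
dS/dt = (2πh + 4πr)·dr/dt = (2π·16 + 4π·9)·8
= 544π cm²/s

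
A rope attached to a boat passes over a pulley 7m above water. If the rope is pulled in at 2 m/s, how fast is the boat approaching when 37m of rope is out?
37√330/330 ≈ 2.037 m/s

rope² = x² + 7²
x = √(37² - 7²) = 2√330
dx/dt = (rope/x) · d(rope)/dt = (37/(2√330)) · (-2) = -37√330/330 m/s
The boat approaches at 37√330/330 ≈ 2.037 m/s.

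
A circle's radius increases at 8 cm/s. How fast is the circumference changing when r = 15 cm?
16π cm/s

C = 2πr
dC/dt = 2π · dr/dt = 2π · 8 = 16π cm/s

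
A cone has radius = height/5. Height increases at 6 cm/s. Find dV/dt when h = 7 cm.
294π/25 cm³/s

V = (1/3)π(h/5)²h = πh³/75
dV/dt = πh²/25 · 6
At h = 7: dV/dt = 294π/25 cm³/s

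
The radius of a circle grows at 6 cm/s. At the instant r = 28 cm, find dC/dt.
12π cm/s

C = 2πr
dC/dt = 2π · dr/dt = 2π · 6 = 12π cm/s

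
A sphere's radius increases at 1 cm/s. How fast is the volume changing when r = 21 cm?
1764π cm³/s

V = (4/3)πr³
dV/dt = dV/dr · dr/dt = 4πr² · 1
At r = 21: dV/dt = 1764π cm³/s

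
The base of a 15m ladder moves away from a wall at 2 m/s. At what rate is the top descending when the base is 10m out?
4√5/5 ≈ 1.789 m/s

x² + y² = 15²
2x·dx/dt + 2y·dy/dt = 0
dy/dt = -x/y · dx/dt = -10/(5√5) · 2 = -4√5/5 m/s
The top is descending at 4√5/5 ≈ 1.789 m/s.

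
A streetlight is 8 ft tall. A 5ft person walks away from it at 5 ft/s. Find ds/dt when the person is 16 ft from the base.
25/3 ft/s

By similar triangles: 8/(x+s) = 5/s
Solving: s = 5x/3
ds/dt = 5/3 · dx/dt = 5/3 · 5 = 25/3 ft/s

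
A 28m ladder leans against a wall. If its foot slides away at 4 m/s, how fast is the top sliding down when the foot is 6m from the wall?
12√187/187 ≈ 0.8775 m/s

x² + y² = 28²
2x·dx/dt + 2y·dy/dt = 0
dy/dt = -x/y · dx/dt = -6/(2√187) · 4 = -12√187/187 m/s
The top is descending at 12√187/187 ≈ 0.8775 m/s.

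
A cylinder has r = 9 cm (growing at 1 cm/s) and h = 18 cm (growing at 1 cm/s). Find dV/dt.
405π cm³/s

V = πr²h
dV/dt = 2πrh·dr/dt + πr²·dh/dt
= 2π(9)(18)(1) + π(9)²(1)
= 405π cm³/s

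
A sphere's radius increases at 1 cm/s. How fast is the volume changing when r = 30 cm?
3600π cm³/s

V = (4/3)πr³
dV/dt = dV/dr · dr/dt = 4πr² · 1
At r = 30: dV/dt = 3600π cm³/s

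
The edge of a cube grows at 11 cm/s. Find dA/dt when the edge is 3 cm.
396 cm²/s

A = 6s²
dA/dt = 12s · ds/dt = 12·3·11 = 396 cm²/s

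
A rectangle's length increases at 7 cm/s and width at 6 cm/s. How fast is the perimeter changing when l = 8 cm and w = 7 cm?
26 cm/s

P = 2(l + w)
dP/dt = 2(dl/dt + dw/dt) = 2(7 + 6) = 26 cm/s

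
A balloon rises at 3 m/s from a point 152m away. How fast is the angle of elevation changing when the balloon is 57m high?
0.017304 rad/s

tan(θ) = y/152
sec²(θ) · dθ/dt = (1/152) · dy/dt
dθ/dt = cos²(θ)/152 · 3 = 152/(152² + 57²) · 3
dθ/dt = 0.017304 rad/s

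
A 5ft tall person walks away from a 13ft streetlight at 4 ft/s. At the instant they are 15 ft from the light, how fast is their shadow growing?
5/2 ft/s

By similar triangles: 13/(x+s) = 5/s
Solving: s = 5x/8
ds/dt = 5/8 · dx/dt = 5/8 · 4 = 5/2 ft/s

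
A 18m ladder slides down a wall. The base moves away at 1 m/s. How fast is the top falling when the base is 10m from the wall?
5√14/28 ≈ 0.6682 m/s

x² + y² = 18²
2x·dx/dt + 2y·dy/dt = 0
dy/dt = -x/y · dx/dt = -10/(4√14) · 1 = -5√14/28 m/s
The top is descending at 5√14/28 ≈ 0.6682 m/s.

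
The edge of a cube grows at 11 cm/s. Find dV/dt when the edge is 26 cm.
22308 cm³/s

V = s³
dV/dt = 3s² · ds/dt = 3·26²·11 = 22308 cm³/s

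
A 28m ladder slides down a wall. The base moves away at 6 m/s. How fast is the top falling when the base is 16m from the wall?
8√33/11 ≈ 4.178 m/s

x² + y² = 28²
2x·dx/dt + 2y·dy/dt = 0
dy/dt = -x/y · dx/dt = -16/(4√33) · 6 = -8√33/11 m/s
The top is descending at 8√33/11 ≈ 4.178 m/s.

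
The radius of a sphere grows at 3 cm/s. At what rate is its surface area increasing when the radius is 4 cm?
96π cm²/s

S = 4πr²
dS/dt = dS/dr · dr/dt = 8πr · 3
At r = 4: dS/dt = 96π cm²/s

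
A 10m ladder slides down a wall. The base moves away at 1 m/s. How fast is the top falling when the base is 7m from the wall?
7√51/51 ≈ 0.9802 m/s

x² + y² = 10²
2x·dx/dt + 2y·dy/dt = 0
dy/dt = -x/y · dx/dt = -7/√51 · 1 = -7√51/51 m/s
The top is descending at 7√51/51 ≈ 0.9802 m/s.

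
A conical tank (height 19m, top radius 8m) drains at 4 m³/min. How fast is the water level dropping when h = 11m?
361/(1936π) ≈ 0.05935 m/min

r/h = 8/19, so r = (8/19)h
V = (1/3)πr²h = (1/3)π((8/19)h)²h = (64/1083)πh³
dV/dh = (64/361)πh²
dh/dt = (dV/dt)/(dV/dh) = -4/((64/361)π·11²) = -361/(1936π) m/min
The level is dropping at 361/(1936π) ≈ 0.05935 m/min.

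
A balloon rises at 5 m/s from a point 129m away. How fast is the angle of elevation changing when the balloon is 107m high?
0.022962 rad/s

tan(θ) = y/129
sec²(θ) · dθ/dt = (1/129) · dy/dt
dθ/dt = cos²(θ)/129 · 5 = 129/(129² + 107²) · 5
dθ/dt = 0.022962 rad/s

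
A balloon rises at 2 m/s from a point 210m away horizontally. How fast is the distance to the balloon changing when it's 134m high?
67√15514/7757 ≈ 1.076 m/s

z² = 210² + y²
z = √(210² + 134²) = 2√15514
dz/dt = y/z · dy/dt = 134/(2√15514) · 2 = 67√15514/7757 ≈ 1.076 m/s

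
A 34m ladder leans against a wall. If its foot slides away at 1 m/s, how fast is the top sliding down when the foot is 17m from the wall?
√3/3 ≈ 0.5774 m/s

x² + y² = 34²
2x·dx/dt + 2y·dy/dt = 0
dy/dt = -x/y · dx/dt = -17/(17√3) · 1 = -√3/3 m/s
The top is descending at √3/3 ≈ 0.5774 m/s.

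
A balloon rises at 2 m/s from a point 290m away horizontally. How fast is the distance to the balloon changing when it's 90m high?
9√922/461 ≈ 0.5928 m/s

z² = 290² + y²
z = √(290² + 90²) = 10√922
dz/dt = y/z · dy/dt = 90/(10√922) · 2 = 9√922/461 ≈ 0.5928 m/s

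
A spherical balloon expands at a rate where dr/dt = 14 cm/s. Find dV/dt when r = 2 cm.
224π cm³/s

V = (4/3)πr³
dV/dt = dV/dr · dr/dt = 4πr² · 14
At r = 2: dV/dt = 224π cm³/s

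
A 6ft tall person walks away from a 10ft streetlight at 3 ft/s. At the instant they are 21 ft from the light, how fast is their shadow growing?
9/2 ft/s

By similar triangles: 10/(x+s) = 6/s
Solving: s = 6x/4
ds/dt = 6/4 · dx/dt = 3/2 · 3 = 9/2 ft/s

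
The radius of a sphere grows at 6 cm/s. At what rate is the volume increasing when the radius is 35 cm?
29400π cm³/s

V = (4/3)πr³
dV/dt = dV/dr · dr/dt = 4πr² · 6
At r = 35: dV/dt = 29400π cm³/s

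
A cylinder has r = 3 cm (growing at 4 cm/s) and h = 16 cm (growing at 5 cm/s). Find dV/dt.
429π cm³/s

V = πr²h
dV/dt = 2πrh·dr/dt + πr²·dh/dt
= 2π(3)(16)(4) + π(3)²(5)
= 429π cm³/s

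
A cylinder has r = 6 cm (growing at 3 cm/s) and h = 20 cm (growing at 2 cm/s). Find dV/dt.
792π cm³/s

V = πr²h
dV/dt = 2πrh·dr/dt + πr²·dh/dt
= 2π(6)(20)(3) + π(6)²(2)
= 792π cm³/s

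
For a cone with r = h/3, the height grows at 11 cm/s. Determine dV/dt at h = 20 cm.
4400π/9 cm³/s

V = (1/3)π(h/3)²h = πh³/27
dV/dt = πh²/9 · 11
At h = 20: dV/dt = 4400π/9 cm³/s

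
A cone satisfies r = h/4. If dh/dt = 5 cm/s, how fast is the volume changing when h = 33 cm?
5445π/16 cm³/s

V = (1/3)π(h/4)²h = πh³/48
dV/dt = πh²/16 · 5
At h = 33: dV/dt = 5445π/16 cm³/s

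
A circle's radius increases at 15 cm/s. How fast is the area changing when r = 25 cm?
750π cm²/s

A = πr²
dA/dt = 2πr · dr/dt = 2π(25)(15) = 750π cm²/s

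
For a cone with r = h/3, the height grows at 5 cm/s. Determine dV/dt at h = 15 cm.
125π cm³/s

V = (1/3)π(h/3)²h = πh³/27
dV/dt = πh²/9 · 5
At h = 15: dV/dt = 125π cm³/s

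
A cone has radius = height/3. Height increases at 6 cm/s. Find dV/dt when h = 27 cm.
486π cm³/s

V = (1/3)π(h/3)²h = πh³/27
dV/dt = πh²/9 · 6
At h = 27: dV/dt = 486π cm³/s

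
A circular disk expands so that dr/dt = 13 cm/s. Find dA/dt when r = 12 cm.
312π cm²/s

A = πr²
dA/dt = 2πr · dr/dt = 2π(12)(13) = 312π cm²/s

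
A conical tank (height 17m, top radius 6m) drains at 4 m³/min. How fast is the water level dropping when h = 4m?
289/(144π) ≈ 0.6388 m/min

r/h = 6/17, so r = (6/17)h
V = (1/3)πr²h = (1/3)π((6/17)h)²h = (12/289)πh³
dV/dh = (36/289)πh²
dh/dt = (dV/dt)/(dV/dh) = -4/((36/289)π·4²) = -289/(144π) m/min
The level is dropping at 289/(144π) ≈ 0.6388 m/min.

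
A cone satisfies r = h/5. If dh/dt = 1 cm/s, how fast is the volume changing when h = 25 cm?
25π cm³/s

V = (1/3)π(h/5)²h = πh³/75
dV/dt = πh²/25 · 1
At h = 25: dV/dt = 25π cm³/s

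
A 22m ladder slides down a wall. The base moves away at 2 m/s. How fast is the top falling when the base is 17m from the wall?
34√195/195 ≈ 2.435 m/s

x² + y² = 22²
2x·dx/dt + 2y·dy/dt = 0
dy/dt = -x/y · dx/dt = -17/√195 · 2 = -34√195/195 m/s
The top is descending at 34√195/195 ≈ 2.435 m/s.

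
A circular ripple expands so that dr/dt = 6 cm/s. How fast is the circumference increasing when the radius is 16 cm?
12π cm/s

C = 2πr
dC/dt = 2π · dr/dt = 2π · 6 = 12π cm/s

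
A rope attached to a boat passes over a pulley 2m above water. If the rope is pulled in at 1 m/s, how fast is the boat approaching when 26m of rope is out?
13√42/84 ≈ 1.003 m/s

rope² = x² + 2²
x = √(26² - 2²) = 4√42
dx/dt = (rope/x) · d(rope)/dt = (26/(4√42)) · (-1) = -13√42/84 m/s
The boat approaches at 13√42/84 ≈ 1.003 m/s.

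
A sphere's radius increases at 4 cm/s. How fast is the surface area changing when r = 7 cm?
224π cm²/s

S = 4πr²
dS/dt = dS/dr · dr/dt = 8πr · 4
At r = 7: dS/dt = 224π cm²/s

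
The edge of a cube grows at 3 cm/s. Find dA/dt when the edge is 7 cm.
252 cm²/s

A = 6s²
dA/dt = 12s · ds/dt = 12·7·3 = 252 cm²/s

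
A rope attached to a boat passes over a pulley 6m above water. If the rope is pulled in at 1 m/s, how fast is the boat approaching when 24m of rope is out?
4√15/15 ≈ 1.033 m/s

rope² = x² + 6²
x = √(24² - 6²) = 6√15
dx/dt = (rope/x) · d(rope)/dt = (24/(6√15)) · (-1) = -4√15/15 m/s
The boat approaches at 4√15/15 ≈ 1.033 m/s.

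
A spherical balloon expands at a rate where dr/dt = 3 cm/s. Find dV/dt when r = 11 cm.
1452π cm³/s

V = (4/3)πr³
dV/dt = dV/dr · dr/dt = 4πr² · 3
At r = 11: dV/dt = 1452π cm³/s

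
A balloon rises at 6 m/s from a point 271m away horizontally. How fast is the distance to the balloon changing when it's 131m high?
393√90602/45301 ≈ 2.611 m/s

z² = 271² + y²
z = √(271² + 131²) = √90602
dz/dt = y/z · dy/dt = 131/√90602 · 6 = 393√90602/45301 ≈ 2.611 m/s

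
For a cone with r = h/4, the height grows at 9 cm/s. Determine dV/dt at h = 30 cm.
2025π/4 cm³/s

V = (1/3)π(h/4)²h = πh³/48
dV/dt = πh²/16 · 9
At h = 30: dV/dt = 2025π/4 cm³/s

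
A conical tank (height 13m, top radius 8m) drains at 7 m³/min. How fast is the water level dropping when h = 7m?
169/(448π) ≈ 0.1201 m/min

r/h = 8/13, so r = (8/13)h
V = (1/3)πr²h = (1/3)π((8/13)h)²h = (64/507)πh³
dV/dh = (64/169)πh²
dh/dt = (dV/dt)/(dV/dh) = -7/((64/169)π·7²) = -169/(448π) m/min
The level is dropping at 169/(448π) ≈ 0.1201 m/min.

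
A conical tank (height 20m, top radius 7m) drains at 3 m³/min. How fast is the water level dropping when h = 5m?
48/(49π) ≈ 0.3118 m/min

r/h = 7/20, so r = (7/20)h
V = (1/3)πr²h = (1/3)π((7/20)h)²h = (49/1200)πh³
dV/dh = (49/400)πh²
dh/dt = (dV/dt)/(dV/dh) = -3/((49/400)π·5²) = -48/(49π) m/min
The level is dropping at 48/(49π) ≈ 0.3118 m/min.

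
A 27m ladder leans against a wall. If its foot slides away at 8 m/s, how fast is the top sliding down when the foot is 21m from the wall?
7√2 ≈ 9.899 m/s

x² + y² = 27²
2x·dx/dt + 2y·dy/dt = 0
dy/dt = -x/y · dx/dt = -21/(12√2) · 8 = -7√2 m/s
The top is descending at 7√2 ≈ 9.899 m/s.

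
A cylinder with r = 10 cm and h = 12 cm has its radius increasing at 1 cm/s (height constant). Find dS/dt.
64π cm²/s

S = 2πrh + 2πr² (lateral + bases)
dS/dt = (2πh + 4πr)·dr/dt = (2π·12 + 4π·10)·1
= 64π cm²/s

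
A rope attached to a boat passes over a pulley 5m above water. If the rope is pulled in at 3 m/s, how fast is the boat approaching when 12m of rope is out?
36√119/119 ≈ 3.3 m/s

rope² = x² + 5²
x = √(12² - 5²) = √119
dx/dt = (rope/x) · d(rope)/dt = (12/√119) · (-3) = -36√119/119 m/s
The boat approaches at 36√119/119 ≈ 3.3 m/s.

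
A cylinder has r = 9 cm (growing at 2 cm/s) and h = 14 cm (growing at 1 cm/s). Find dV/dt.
585π cm³/s

V = πr²h
dV/dt = 2πrh·dr/dt + πr²·dh/dt
= 2π(9)(14)(2) + π(9)²(1)
= 585π cm³/s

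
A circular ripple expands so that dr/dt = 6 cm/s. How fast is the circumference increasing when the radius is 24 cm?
12π cm/s

C = 2πr
dC/dt = 2π · dr/dt = 2π · 6 = 12π cm/s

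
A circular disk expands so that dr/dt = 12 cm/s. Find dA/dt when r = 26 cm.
624π cm²/s

A = πr²
dA/dt = 2πr · dr/dt = 2π(26)(12) = 624π cm²/s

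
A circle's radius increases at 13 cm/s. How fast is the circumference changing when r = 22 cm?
26π cm/s

C = 2πr
dC/dt = 2π · dr/dt = 2π · 13 = 26π cm/s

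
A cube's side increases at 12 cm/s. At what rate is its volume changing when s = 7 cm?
1764 cm³/s

V = s³
dV/dt = 3s² · ds/dt = 3·7²·12 = 1764 cm³/s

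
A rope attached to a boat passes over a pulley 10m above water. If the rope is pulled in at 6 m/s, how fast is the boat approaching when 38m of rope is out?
19√21/14 ≈ 6.219 m/s

rope² = x² + 10²
x = √(38² - 10²) = 8√21
dx/dt = (rope/x) · d(rope)/dt = (38/(8√21)) · (-6) = -19√21/14 m/s
The boat approaches at 19√21/14 ≈ 6.219 m/s.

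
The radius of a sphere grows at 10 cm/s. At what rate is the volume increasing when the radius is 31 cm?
38440π cm³/s

V = (4/3)πr³
dV/dt = dV/dr · dr/dt = 4πr² · 10
At r = 31: dV/dt = 38440π cm³/s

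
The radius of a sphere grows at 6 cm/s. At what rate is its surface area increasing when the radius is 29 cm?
1392π cm²/s

S = 4πr²
dS/dt = dS/dr · dr/dt = 8πr · 6
At r = 29: dS/dt = 1392π cm²/s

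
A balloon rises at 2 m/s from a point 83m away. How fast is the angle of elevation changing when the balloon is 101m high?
0.009713 rad/s

tan(θ) = y/83
sec²(θ) · dθ/dt = (1/83) · dy/dt
dθ/dt = cos²(θ)/83 · 2 = 83/(83² + 101²) · 2
dθ/dt = 0.009713 rad/s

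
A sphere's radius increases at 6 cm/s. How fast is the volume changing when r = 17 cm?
6936π cm³/s

V = (4/3)πr³
dV/dt = dV/dr · dr/dt = 4πr² · 6
At r = 17: dV/dt = 6936π cm³/s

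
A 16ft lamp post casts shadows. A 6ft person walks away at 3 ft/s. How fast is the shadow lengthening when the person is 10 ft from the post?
9/5 ft/s

By similar triangles: 16/(x+s) = 6/s
Solving: s = 6x/10
ds/dt = 6/10 · dx/dt = 3/5 · 3 = 9/5 ft/s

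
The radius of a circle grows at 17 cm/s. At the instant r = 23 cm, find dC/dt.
34π cm/s

C = 2πr
dC/dt = 2π · dr/dt = 2π · 17 = 34π cm/s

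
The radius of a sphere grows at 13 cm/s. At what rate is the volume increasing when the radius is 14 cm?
10192π cm³/s

V = (4/3)πr³
dV/dt = dV/dr · dr/dt = 4πr² · 13
At r = 14: dV/dt = 10192π cm³/s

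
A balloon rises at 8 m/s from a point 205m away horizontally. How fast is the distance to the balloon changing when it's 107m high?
428√53474/26737 ≈ 3.702 m/s

z² = 205² + y²
z = √(205² + 107²) = √53474
dz/dt = y/z · dy/dt = 107/√53474 · 8 = 428√53474/26737 ≈ 3.702 m/s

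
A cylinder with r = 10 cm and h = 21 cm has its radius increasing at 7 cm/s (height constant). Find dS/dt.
574π cm²/s

S = 2πrh + 2πr² (lateral + bases)
dS/dt = (2πh + 4πr)·dr/dt = (2π·21 + 4π·10)·7
= 574π cm²/s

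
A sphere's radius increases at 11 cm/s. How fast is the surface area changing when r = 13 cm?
1144π cm²/s

S = 4πr²
dS/dt = dS/dr · dr/dt = 8πr · 11
At r = 13: dS/dt = 1144π cm²/s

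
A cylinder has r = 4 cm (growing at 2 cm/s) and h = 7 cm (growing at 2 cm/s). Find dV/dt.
144π cm³/s

V = πr²h
dV/dt = 2πrh·dr/dt + πr²·dh/dt
= 2π(4)(7)(2) + π(4)²(2)
= 144π cm³/s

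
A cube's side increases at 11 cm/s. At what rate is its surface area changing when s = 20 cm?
2640 cm²/s

A = 6s²
dA/dt = 12s · ds/dt = 12·20·11 = 2640 cm²/s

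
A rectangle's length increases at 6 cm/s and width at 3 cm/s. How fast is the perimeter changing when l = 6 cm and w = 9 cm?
18 cm/s

P = 2(l + w)
dP/dt = 2(dl/dt + dw/dt) = 2(6 + 3) = 18 cm/s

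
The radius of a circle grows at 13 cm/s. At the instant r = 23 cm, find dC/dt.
26π cm/s

C = 2πr
dC/dt = 2π · dr/dt = 2π · 13 = 26π cm/s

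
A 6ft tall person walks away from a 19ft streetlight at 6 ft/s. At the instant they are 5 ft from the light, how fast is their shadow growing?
36/13 ft/s

By similar triangles: 19/(x+s) = 6/s
Solving: s = 6x/13
ds/dt = 6/13 · dx/dt = 6/13 · 6 = 36/13 ft/s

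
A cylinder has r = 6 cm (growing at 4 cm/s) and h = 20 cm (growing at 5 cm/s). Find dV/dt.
1140π cm³/s

V = πr²h
dV/dt = 2πrh·dr/dt + πr²·dh/dt
= 2π(6)(20)(4) + π(6)²(5)
= 1140π cm³/s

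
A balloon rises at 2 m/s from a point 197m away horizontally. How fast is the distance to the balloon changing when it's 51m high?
51√41410/20705 ≈ 0.5012 m/s

z² = 197² + y²
z = √(197² + 51²) = √41410
dz/dt = y/z · dy/dt = 51/√41410 · 2 = 51√41410/20705 ≈ 0.5012 m/s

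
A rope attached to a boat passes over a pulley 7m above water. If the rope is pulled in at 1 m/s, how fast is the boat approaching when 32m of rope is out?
32√39/195 ≈ 1.025 m/s

rope² = x² + 7²
x = √(32² - 7²) = 5√39
dx/dt = (rope/x) · d(rope)/dt = (32/(5√39)) · (-1) = -32√39/195 m/s
The boat approaches at 32√39/195 ≈ 1.025 m/s.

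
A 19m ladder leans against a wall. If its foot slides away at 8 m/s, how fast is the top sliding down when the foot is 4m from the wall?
32√345/345 ≈ 1.723 m/s

x² + y² = 19²
2x·dx/dt + 2y·dy/dt = 0
dy/dt = -x/y · dx/dt = -4/√345 · 8 = -32√345/345 m/s
The top is descending at 32√345/345 ≈ 1.723 m/s.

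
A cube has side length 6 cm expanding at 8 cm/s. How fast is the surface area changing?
576 cm²/s

A = 6s²
dA/dt = 12s · ds/dt = 12·6·8 = 576 cm²/s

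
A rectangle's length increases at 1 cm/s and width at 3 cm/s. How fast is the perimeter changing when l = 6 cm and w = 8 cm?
8 cm/s

P = 2(l + w)
dP/dt = 2(dl/dt + dw/dt) = 2(1 + 3) = 8 cm/s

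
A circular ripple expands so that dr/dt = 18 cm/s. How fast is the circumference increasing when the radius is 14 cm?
36π cm/s

C = 2πr
dC/dt = 2π · dr/dt = 2π · 18 = 36π cm/s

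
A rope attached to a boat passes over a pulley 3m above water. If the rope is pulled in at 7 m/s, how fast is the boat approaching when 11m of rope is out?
11√7/4 ≈ 7.276 m/s

rope² = x² + 3²
x = √(11² - 3²) = 4√7
dx/dt = (rope/x) · d(rope)/dt = (11/(4√7)) · (-7) = -11√7/4 m/s
The boat approaches at 11√7/4 ≈ 7.276 m/s.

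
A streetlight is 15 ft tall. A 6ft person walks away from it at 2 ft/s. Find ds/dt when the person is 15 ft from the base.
4/3 ft/s

By similar triangles: 15/(x+s) = 6/s
Solving: s = 6x/9
ds/dt = 6/9 · dx/dt = 2/3 · 2 = 4/3 ft/s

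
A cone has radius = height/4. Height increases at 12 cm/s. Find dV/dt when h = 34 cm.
867π cm³/s

V = (1/3)π(h/4)²h = πh³/48
dV/dt = πh²/16 · 12
At h = 34: dV/dt = 867π cm³/s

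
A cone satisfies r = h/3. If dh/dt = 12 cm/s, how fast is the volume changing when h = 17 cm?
1156π/3 cm³/s

V = (1/3)π(h/3)²h = πh³/27
dV/dt = πh²/9 · 12
At h = 17: dV/dt = 1156π/3 cm³/s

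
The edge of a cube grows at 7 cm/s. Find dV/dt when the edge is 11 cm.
2541 cm³/s

V = s³
dV/dt = 3s² · ds/dt = 3·11²·7 = 2541 cm³/s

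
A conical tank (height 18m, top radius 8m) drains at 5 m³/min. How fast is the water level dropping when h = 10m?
81/(320π) ≈ 0.08057 m/min

r/h = 8/18, so r = (4/9)h
V = (1/3)πr²h = (1/3)π((4/9)h)²h = (16/243)πh³
dV/dh = (16/81)πh²
dh/dt = (dV/dt)/(dV/dh) = -5/((16/81)π·10²) = -81/(320π) m/min
The level is dropping at 81/(320π) ≈ 0.08057 m/min.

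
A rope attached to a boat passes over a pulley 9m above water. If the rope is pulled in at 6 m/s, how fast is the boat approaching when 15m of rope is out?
15/2 = 7.5 m/s

rope² = x² + 9²
x = √(15² - 9²) = 12
dx/dt = (rope/x) · d(rope)/dt = (15/12) · (-6) = -15/2 m/s
The boat approaches at 15/2 = 7.5 m/s.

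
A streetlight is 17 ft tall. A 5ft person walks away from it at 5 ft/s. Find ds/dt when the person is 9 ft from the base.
25/12 ft/s

By similar triangles: 17/(x+s) = 5/s
Solving: s = 5x/12
ds/dt = 5/12 · dx/dt = 5/12 · 5 = 25/12 ft/s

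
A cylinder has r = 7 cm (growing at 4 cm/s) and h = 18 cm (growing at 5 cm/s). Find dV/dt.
1253π cm³/s

V = πr²h
dV/dt = 2πrh·dr/dt + πr²·dh/dt
= 2π(7)(18)(4) + π(7)²(5)
= 1253π cm³/s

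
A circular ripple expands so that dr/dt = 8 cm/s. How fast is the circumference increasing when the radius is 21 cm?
16π cm/s

C = 2πr
dC/dt = 2π · dr/dt = 2π · 8 = 16π cm/s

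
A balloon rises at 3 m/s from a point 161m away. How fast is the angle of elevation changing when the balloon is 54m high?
0.016749 rad/s

tan(θ) = y/161
sec²(θ) · dθ/dt = (1/161) · dy/dt
dθ/dt = cos²(θ)/161 · 3 = 161/(161² + 54²) · 3
dθ/dt = 0.016749 rad/s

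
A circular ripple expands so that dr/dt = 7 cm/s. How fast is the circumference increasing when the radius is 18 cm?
14π cm/s

C = 2πr
dC/dt = 2π · dr/dt = 2π · 7 = 14π cm/s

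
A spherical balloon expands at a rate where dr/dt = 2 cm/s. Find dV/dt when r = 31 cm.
7688π cm³/s

V = (4/3)πr³
dV/dt = dV/dr · dr/dt = 4πr² · 2
At r = 31: dV/dt = 7688π cm³/s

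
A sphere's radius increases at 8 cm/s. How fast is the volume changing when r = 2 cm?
128π cm³/s

V = (4/3)πr³
dV/dt = dV/dr · dr/dt = 4πr² · 8
At r = 2: dV/dt = 128π cm³/s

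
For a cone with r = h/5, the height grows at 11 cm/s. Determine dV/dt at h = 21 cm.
4851π/25 cm³/s

V = (1/3)π(h/5)²h = πh³/75
dV/dt = πh²/25 · 11
At h = 21: dV/dt = 4851π/25 cm³/s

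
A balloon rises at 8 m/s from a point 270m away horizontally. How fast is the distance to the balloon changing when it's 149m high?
1192√95101/95101 ≈ 3.865 m/s

z² = 270² + y²
z = √(270² + 149²) = √95101
dz/dt = y/z · dy/dt = 149/√95101 · 8 = 1192√95101/95101 ≈ 3.865 m/s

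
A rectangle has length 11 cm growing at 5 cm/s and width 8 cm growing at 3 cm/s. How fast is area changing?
73 cm²/s

A = lw
dA/dt = w·dl/dt + l·dw/dt = 8·5 + 11·3 = 73 cm²/s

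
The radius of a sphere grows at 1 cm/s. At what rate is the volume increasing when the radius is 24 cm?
2304π cm³/s

V = (4/3)πr³
dV/dt = dV/dr · dr/dt = 4πr² · 1
At r = 24: dV/dt = 2304π cm³/s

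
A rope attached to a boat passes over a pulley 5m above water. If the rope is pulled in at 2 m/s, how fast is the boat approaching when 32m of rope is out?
64√111/333 ≈ 2.025 m/s

rope² = x² + 5²
x = √(32² - 5²) = 3√111
dx/dt = (rope/x) · d(rope)/dt = (32/(3√111)) · (-2) = -64√111/333 m/s
The boat approaches at 64√111/333 ≈ 2.025 m/s.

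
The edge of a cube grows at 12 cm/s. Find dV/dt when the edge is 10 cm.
3600 cm³/s

V = s³
dV/dt = 3s² · ds/dt = 3·10²·12 = 3600 cm³/s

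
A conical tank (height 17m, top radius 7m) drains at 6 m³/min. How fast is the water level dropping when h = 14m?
867/(4802π) ≈ 0.05747 m/min

r/h = 7/17, so r = (7/17)h
V = (1/3)πr²h = (1/3)π((7/17)h)²h = (49/867)πh³
dV/dh = (49/289)πh²
dh/dt = (dV/dt)/(dV/dh) = -6/((49/289)π·14²) = -867/(4802π) m/min
The level is dropping at 867/(4802π) ≈ 0.05747 m/min.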